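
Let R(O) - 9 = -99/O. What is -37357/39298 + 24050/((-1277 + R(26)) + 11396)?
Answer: 14739593647/10344373242 ≈ 1.4249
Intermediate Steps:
R(O) = 9 - 99/O
-37357/39298 + 24050/((-1277 + R(26)) + 11396) = -37357/39298 + 24050/((-1277 + (9 - 99/26)) + 11396) = -37357/39298 + 24050/((-1277 + 135/26) + 11396) = -37357/39298 + 24050/(-33067/26 + 11396) = -37357/39298 + 24050/(263229/26) = -37357/39298 + 24050*(26/263229) = -37357/39298 + 625300/263229 = 14739593647/10344373242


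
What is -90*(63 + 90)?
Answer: -13770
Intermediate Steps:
-90*(63 + 90) = -90*153 = -13770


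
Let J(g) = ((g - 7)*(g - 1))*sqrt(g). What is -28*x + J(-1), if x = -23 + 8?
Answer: 420 + 16*I ≈ 420.0 + 16.0*I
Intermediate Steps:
x = -15
J(g) = sqrt(g)*(-1 + g)*(-7 + g) (J(g) = ((-7 + g)*(-1 + g))*sqrt(g) = ((-1 + g)*(-7 + g))*sqrt(g) = sqrt(g)*(-1 + g)*(-7 + g))
-28*x + J(-1) = -28*(-15) + sqrt(-1)*(7 + (-1)**2 - 8*(-1)) = 420 + I*(7 + 1 + 8) = 420 + I*16 = 420 + 16*I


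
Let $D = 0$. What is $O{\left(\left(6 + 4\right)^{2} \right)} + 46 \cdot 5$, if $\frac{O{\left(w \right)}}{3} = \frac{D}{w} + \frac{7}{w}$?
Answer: $\frac{23021}{100} \approx 230.21$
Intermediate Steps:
$O{\left(w \right)} = \frac{21}{w}$ ($O{\left(w \right)} = 3 \left(\frac{0}{w} + \frac{7}{w}\right) = 3 \left(0 + \frac{7}{w}\right) = 3 \frac{7}{w} = \frac{21}{w}$)
$O{\left(\left(6 + 4\right)^{2} \right)} + 46 \cdot 5 = \frac{21}{\left(6 + 4\right)^{2}} + 46 \cdot 5 = \frac{21}{10^{2}} + 230 = \frac{21}{100} + 230 = \frac{23021}{100}$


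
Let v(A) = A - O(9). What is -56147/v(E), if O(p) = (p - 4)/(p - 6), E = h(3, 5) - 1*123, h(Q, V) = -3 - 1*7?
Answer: 168441/404 ≈ 416.93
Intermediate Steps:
h(Q, V) = -10 (h(Q, V) = -3 - 7 = -10)
E = -133 (E = -10 - 1*123 = -10 - 123 = -133)
O(p) = (-4 + p)/(-6 + p)
v(A) = -5/3 + A (v(A) = A - (-4 + 9)/(-6 + 9) = A - 5/3 = -5/3 + A)
-56147/v(E) = -56147/(-5/3 - 133) = -56147/(-404/3) = -56147*(-3/404) = 168441/404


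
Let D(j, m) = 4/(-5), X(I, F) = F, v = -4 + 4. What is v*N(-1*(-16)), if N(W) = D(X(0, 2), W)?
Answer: 0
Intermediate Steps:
v = 0
D(j, m) = -⅘ (D(j, m) = 4*(-⅕) = -⅘)
N(W) = -⅘
v*N(-1*(-16)) = 0*(-⅘) = 0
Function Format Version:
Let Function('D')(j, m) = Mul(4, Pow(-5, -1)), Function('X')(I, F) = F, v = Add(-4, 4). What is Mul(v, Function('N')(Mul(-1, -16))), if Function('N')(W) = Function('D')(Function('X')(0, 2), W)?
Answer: 0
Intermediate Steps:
v = 0
Function('D')(j, m) = Rational(-4, 5) (Function('D')(j, m) = Mul(4, Rational(-1, 5)) = Rational(-4, 5))
Function('N')(W) = Rational(-4, 5)
Mul(v, Function('N')(Mul(-1, -16))) = Mul(0, Rational(-4, 5)) = 0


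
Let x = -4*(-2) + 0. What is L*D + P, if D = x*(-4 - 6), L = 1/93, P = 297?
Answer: 27541/93 ≈ 296.14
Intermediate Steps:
x = 8 (x = 8 + 0 = 8)
L = 1/93 ≈ 0.010753
D = -80 (D = 8*(-4 - 6) = 8*(-10) = -80)
L*D + P = (1/93)*(-80) + 297 = -80/93 + 297 = 27541/93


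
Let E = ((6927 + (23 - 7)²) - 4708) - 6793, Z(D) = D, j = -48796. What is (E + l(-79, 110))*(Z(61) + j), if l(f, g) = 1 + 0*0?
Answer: 210388995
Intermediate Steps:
E = -4318 (E = ((6927 + 16²) - 4708) - 6793 = ((6927 + 256) - 4708) - 6793 = (7183 - 4708) - 6793 = 2475 - 6793 = -4318)
l(f, g) = 1 (l(f, g) = 1 + 0 = 1)
(E + l(-79, 110))*(Z(61) + j) = (-4318 + 1)*(61 - 48796) = -4317*(-48735) = 210388995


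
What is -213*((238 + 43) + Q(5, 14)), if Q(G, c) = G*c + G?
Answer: -75828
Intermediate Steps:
Q(G, c) = G + G*c
-213*((238 + 43) + Q(5, 14)) = -213*((238 + 43) + 5*(1 + 14)) = -213*(281 + 5*15) = -213*(281 + 75) = -213*356 = -75828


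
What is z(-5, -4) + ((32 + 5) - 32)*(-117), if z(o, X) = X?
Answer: -589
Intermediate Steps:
z(-5, -4) + ((32 + 5) - 32)*(-117) = -4 + ((32 + 5) - 32)*(-117) = -4 + (37 - 32)*(-117) = -4 + 5*(-117) = -4 - 585 = -589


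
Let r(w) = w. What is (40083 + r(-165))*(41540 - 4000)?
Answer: 1498521720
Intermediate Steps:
(40083 + r(-165))*(41540 - 4000) = (40083 - 165)*(41540 - 4000) = 39918*37540 = 1498521720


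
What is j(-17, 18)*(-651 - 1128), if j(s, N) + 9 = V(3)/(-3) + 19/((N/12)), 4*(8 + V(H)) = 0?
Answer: -11267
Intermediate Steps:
V(H) = -8 (V(H) = -8 + (¼)*0 = -8 + 0 = -8)
j(s, N) = -19/3 + 228/N (j(s, N) = -9 + (-8/(-3) + 19/((N/12))) = -9 + (-8*(-⅓) + 19/((N*(1/12)))) = -9 + (8/3 + 19/((N/12))) = -9 + (8/3 + 19*(12/N)) = -9 + (8/3 + 228/N) = -19/3 + 228/N)
j(-17, 18)*(-651 - 1128) = (-19/3 + 228/18)*(-651 - 1128) = (-19/3 + 228*(1/18))*(-1779) = (-19/3 + 38/3)*(-1779) = (19/3)*(-1779) = -11267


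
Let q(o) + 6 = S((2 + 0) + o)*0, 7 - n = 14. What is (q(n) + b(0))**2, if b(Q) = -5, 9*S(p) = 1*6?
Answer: 121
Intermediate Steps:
n = -7 (n = 7 - 1*14 = 7 - 14 = -7)
S(p) = 2/3 (S(p) = (1*6)/9 = (1/9)*6 = 2/3)
q(o) = -6 (q(o) = -6 + (2/3)*0 = -6 + 0 = -6)
(q(n) + b(0))**2 = (-6 - 5)**2 = (-11)**2 = 121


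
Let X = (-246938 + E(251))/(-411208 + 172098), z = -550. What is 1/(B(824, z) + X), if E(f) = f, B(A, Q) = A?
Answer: 239110/197273327 ≈ 0.0012121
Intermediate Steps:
X = 246687/239110 (X = (-246938 + 251)/(-411208 + 172098) = -246687/(-239110) = -246687*(-1/239110) = 246687/239110 ≈ 1.0317)
1/(B(824, z) + X) = 1/(824 + 246687/239110) = 1/(197273327/239110) = 239110/197273327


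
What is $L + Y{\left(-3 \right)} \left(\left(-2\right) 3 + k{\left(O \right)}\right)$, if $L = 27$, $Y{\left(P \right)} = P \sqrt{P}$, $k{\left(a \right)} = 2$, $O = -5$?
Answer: $27 + 12 i \sqrt{3} \approx 27.0 + 20.785 i$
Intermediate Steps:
$Y{\left(P \right)} = P^{\frac{3}{2}}$
$L + Y{\left(-3 \right)} \left(\left(-2\right) 3 + k{\left(O \right)}\right) = 27 + \left(-3\right)^{\frac{3}{2}} \left(\left(-2\right) 3 + 2\right) = 27 + - 3 i \sqrt{3} \left(-6 + 2\right) = 27 + - 3 i \sqrt{3} \left(-4\right) = 27 + 12 i \sqrt{3}$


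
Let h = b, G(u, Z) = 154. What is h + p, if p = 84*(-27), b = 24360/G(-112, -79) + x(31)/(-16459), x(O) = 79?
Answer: -381981341/181049 ≈ -2109.8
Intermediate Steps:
b = 28637791/181049 (b = 24360/154 + 79/(-16459) = 24360*(1/154) + 79*(-1/16459) = 1740/11 - 79/16459 = 28637791/181049 ≈ 158.18)
p = -2268
h = 28637791/181049 ≈ 158.18
h + p = 28637791/181049 - 2268 = -381981341/181049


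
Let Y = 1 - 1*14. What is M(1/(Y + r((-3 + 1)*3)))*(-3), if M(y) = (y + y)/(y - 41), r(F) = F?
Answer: -1/130 ≈ -0.0076923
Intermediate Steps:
Y = -13 (Y = 1 - 14 = -13)
M(y) = 2*y/(-41 + y) (M(y) = (2*y)/(-41 + y) = 2*y/(-41 + y))
M(1/(Y + r((-3 + 1)*3)))*(-3) = (2/((-13 + (-3 + 1)*3)*(-41 + 1/(-13 + (-3 + 1)*3))))*(-3) = (2/((-13 - 2*3)*(-41 + 1/(-13 - 2*3))))*(-3) = (2/((-13 - 6)*(-41 + 1/(-13 - 6))))*(-3) = (2/(-19*(-41 + 1/(-19))))*(-3) = (2*(-1/19)/(-41 - 1/19))*(-3) = (2*(-1/19)/(-780/19))*(-3) = (2*(-1/19)*(-19/780))*(-3) = (1/390)*(-3) = -1/130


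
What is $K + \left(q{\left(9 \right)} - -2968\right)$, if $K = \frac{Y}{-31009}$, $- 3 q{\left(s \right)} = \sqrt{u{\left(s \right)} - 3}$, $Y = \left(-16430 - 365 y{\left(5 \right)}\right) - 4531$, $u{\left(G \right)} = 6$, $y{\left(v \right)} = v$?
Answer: $\frac{92057498}{31009} - \frac{\sqrt{3}}{3} \approx 2968.2$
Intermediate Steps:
$Y = -22786$ ($Y = \left(-16430 - 1825\right) - 4531 = -18255 - 4531 = -22786$)
$q{\left(s \right)} = - \frac{\sqrt{3}}{3}$ ($q{\left(s \right)} = - \frac{\sqrt{6 - 3}}{3} = - \frac{\sqrt{3}}{3}$)
$K = \frac{22786}{31009}$ ($K = - \frac{22786}{-31009} = \left(-22786\right) \left(- \frac{1}{31009}\right) = \frac{22786}{31009} \approx 0.73482$)
$K + \left(q{\left(9 \right)} - -2968\right) = \frac{22786}{31009} - \left(-2968 + \frac{\sqrt{3}}{3}\right) = \frac{22786}{31009} + \left(- \frac{\sqrt{3}}{3} + 2968\right) = \frac{22786}{31009} + \left(2968 - \frac{\sqrt{3}}{3}\right) = \frac{92057498}{31009} - \frac{\sqrt{3}}{3}$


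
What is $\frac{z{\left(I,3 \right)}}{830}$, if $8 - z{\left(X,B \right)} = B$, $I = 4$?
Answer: $\frac{1}{166} \approx 0.0060241$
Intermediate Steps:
$z{\left(X,B \right)} = 8 - B$
$\frac{z{\left(I,3 \right)}}{830} = \frac{8 - 3}{830} = \left(8 - 3\right) \frac{1}{830} = 5 \cdot \frac{1}{830} = \frac{1}{166}$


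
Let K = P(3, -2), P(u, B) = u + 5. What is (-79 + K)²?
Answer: 5041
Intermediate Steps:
P(u, B) = 5 + u
K = 8 (K = 5 + 3 = 8)
(-79 + K)² = (-79 + 8)² = (-71)² = 5041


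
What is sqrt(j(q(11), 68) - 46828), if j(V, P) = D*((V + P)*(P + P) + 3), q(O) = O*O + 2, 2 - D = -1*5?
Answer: 5*sqrt(5401) ≈ 367.46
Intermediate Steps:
D = 7 (D = 2 - (-1)*5 = 2 - 1*(-5) = 2 + 5 = 7)
q(O) = 2 + O**2 (q(O) = O**2 + 2 = 2 + O**2)
j(V, P) = 21 + 14*P*(P + V) (j(V, P) = 7*((V + P)*(P + P) + 3) = 7*((P + V)*(2*P) + 3) = 7*(2*P*(P + V) + 3) = 7*(3 + 2*P*(P + V)) = 21 + 14*P*(P + V))
sqrt(j(q(11), 68) - 46828) = sqrt((21 + 14*68**2 + 14*68*(2 + 11**2)) - 46828) = sqrt((21 + 14*4624 + 14*68*(2 + 121)) - 46828) = sqrt((21 + 64736 + 14*68*123) - 46828) = sqrt((21 + 64736 + 117096) - 46828) = sqrt(181853 - 46828) = sqrt(135025) = 5*sqrt(5401)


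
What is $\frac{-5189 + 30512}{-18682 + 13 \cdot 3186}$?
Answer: $\frac{25323}{22736} \approx 1.1138$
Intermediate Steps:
$\frac{-5189 + 30512}{-18682 + 13 \cdot 3186} = \frac{25323}{-18682 + 41418} = \frac{25323}{22736}$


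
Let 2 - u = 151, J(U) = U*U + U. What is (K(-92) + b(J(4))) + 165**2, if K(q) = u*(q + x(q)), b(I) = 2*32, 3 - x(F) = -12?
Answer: 38762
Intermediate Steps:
x(F) = 15 (x(F) = 3 - 1*(-12) = 3 + 12 = 15)
J(U) = U + U**2 (J(U) = U**2 + U = U + U**2)
b(I) = 64
u = -149 (u = 2 - 1*151 = 2 - 151 = -149)
K(q) = -2235 - 149*q (K(q) = -149*(q + 15) = -149*(15 + q) = -2235 - 149*q)
(K(-92) + b(J(4))) + 165**2 = ((-2235 - 149*(-92)) + 64) + 165**2 = ((-2235 + 13708) + 64) + 27225 = (11473 + 64) + 27225 = 11537 + 27225 = 38762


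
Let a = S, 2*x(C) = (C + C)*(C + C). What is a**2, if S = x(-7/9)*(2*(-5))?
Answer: 960400/6561 ≈ 146.38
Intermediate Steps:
x(C) = 2*C**2 (x(C) = ((C + C)*(C + C))/2 = ((2*C)*(2*C))/2 = (4*C**2)/2 = 2*C**2)
S = -980/81 (S = (2*(-7/9)**2)*(2*(-5)) = (2*(-7*1/9)**2)*(-10) = (2*(-7/9)**2)*(-10) = (2*(49/81))*(-10) = (98/81)*(-10) = -980/81 ≈ -12.099)
a = -980/81 ≈ -12.099
a**2 = (-980/81)**2 = 960400/6561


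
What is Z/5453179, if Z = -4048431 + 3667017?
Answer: -381414/5453179 ≈ -0.069943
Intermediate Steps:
Z = -381414
Z/5453179 = -381414/5453179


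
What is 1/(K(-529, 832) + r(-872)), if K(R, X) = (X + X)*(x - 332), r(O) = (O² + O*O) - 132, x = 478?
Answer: 1/1763580 ≈ 5.6703e-7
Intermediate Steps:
r(O) = -132 + 2*O² (r(O) = (O² + O²) - 132 = 2*O² - 132 = -132 + 2*O²)
K(R, X) = 292*X (K(R, X) = (X + X)*(478 - 332) = (2*X)*146 = 292*X)
1/(K(-529, 832) + r(-872)) = 1/(292*832 + (-132 + 2*(-872)²)) = 1/(242944 + (-132 + 2*760384)) = 1/(242944 + (-132 + 1520768)) = 1/(242944 + 1520636) = 1/1763580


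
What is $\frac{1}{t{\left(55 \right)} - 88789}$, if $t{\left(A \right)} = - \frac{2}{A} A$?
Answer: $- \frac{1}{88791} \approx -1.1262 \cdot 10^{-5}$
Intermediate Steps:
$t{\left(A \right)} = -2$
$\frac{1}{t{\left(55 \right)} - 88789} = \frac{1}{-2 - 88789} = \frac{1}{-88791} = - \frac{1}{88791}$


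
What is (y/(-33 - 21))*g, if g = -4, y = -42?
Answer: -28/9 ≈ -3.1111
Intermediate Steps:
(y/(-33 - 21))*g = -42/(-33 - 21)*(-4) = -42/(-54)*(-4) = -42*(-1/54)*(-4) = (7/9)*(-4) = -28/9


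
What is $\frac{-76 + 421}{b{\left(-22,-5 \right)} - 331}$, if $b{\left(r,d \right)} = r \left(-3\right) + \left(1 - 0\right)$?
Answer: $- \frac{115}{88} \approx -1.3068$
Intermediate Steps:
$b{\left(r,d \right)} = 1 - 3 r$ ($b{\left(r,d \right)} = - 3 r + \left(1 + 0\right) = - 3 r + 1 = 1 - 3 r$)
$\frac{-76 + 421}{b{\left(-22,-5 \right)} - 331} = \frac{-76 + 421}{\left(1 - -66\right) - 331} = \frac{345}{\left(1 + 66\right) - 331} = \frac{345}{67 - 331} = \frac{345}{-264} = 345 \left(- \frac{1}{264}\right) = - \frac{115}{88}$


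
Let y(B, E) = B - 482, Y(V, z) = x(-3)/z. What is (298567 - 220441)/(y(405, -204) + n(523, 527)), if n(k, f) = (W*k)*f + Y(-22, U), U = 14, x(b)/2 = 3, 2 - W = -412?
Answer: 273441/399374561 ≈ 0.00068467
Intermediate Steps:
W = 414 (W = 2 - 1*(-412) = 2 + 412 = 414)
x(b) = 6 (x(b) = 2*3 = 6)
Y(V, z) = 6/z
y(B, E) = -482 + B
n(k, f) = 3/7 + 414*f*k (n(k, f) = (414*k)*f + 6/14 = 414*f*k + 6*(1/14) = 414*f*k + 3/7 = 3/7 + 414*f*k)
(298567 - 220441)/(y(405, -204) + n(523, 527)) = (298567 - 220441)/((-482 + 405) + (3/7 + 414*527*523)) = 78126/(-77 + (3/7 + 114107094)) = 78126/(-77 + 798749661/7) = 78126/(798749122/7) = 78126*(7/798749122) = 273441/399374561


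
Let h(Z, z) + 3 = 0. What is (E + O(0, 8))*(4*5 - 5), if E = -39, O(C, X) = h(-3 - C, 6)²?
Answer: -450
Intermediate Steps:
h(Z, z) = -3 (h(Z, z) = -3 + 0 = -3)
O(C, X) = 9 (O(C, X) = (-3)² = 9)
(E + O(0, 8))*(4*5 - 5) = (-39 + 9)*(4*5 - 5) = -30*(20 - 5) = -30*15 = -450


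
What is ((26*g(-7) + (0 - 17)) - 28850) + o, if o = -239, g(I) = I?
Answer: -29288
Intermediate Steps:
((26*g(-7) + (0 - 17)) - 28850) + o = ((26*(-7) + (0 - 17)) - 28850) - 239 = ((-182 - 17) - 28850) - 239 = (-199 - 28850) - 239 = -29049 - 239 = -29288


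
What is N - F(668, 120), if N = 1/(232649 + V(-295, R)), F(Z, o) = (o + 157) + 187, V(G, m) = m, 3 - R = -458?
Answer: -108163039/233110 ≈ -464.00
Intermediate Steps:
R = 461 (R = 3 - 1*(-458) = 3 + 458 = 461)
F(Z, o) = 344 + o (F(Z, o) = (157 + o) + 187 = 344 + o)
N = 1/233110 (N = 1/(232649 + 461) = 1/233110 ≈ 4.2898e-6)
N - F(668, 120) = 1/233110 - (344 + 120) = 1/233110 - 1*464 = 1/233110 - 464 = -108163039/233110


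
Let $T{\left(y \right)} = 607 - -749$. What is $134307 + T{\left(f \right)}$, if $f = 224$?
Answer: $135663$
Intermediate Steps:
$T{\left(y \right)} = 1356$ ($T{\left(y \right)} = 607 + 749 = 1356$)
$134307 + T{\left(f \right)} = 134307 + 1356 = 135663$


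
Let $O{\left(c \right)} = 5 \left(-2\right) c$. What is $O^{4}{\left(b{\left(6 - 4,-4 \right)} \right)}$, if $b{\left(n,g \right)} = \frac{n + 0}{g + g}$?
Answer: $\frac{625}{16} \approx 39.063$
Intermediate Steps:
$b{\left(n,g \right)} = \frac{n}{2 g}$
$O{\left(c \right)} = - 10 c$
$O^{4}{\left(b{\left(6 - 4,-4 \right)} \right)} = \left(- 10 \frac{6 - 4}{2 \left(-4\right)}\right)^{4} = \left(- 10 \cdot \frac{1}{2} \left(6 - 4\right) \left(- \frac{1}{4}\right)\right)^{4} = \left(- 10 \cdot \frac{1}{2} \cdot 2 \left(- \frac{1}{4}\right)\right)^{4} = \left(\left(-10\right) \left(- \frac{1}{4}\right)\right)^{4} = \left(\frac{5}{2}\right)^{4} = \frac{625}{16}$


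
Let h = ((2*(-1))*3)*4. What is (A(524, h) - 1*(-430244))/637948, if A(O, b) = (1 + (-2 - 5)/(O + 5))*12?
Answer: 56901335/84368623 ≈ 0.67444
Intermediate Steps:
h = -24 (h = -2*3*4 = -6*4 = -24)
A(O, b) = 12 - 84/(5 + O) (A(O, b) = (1 - 7/(5 + O))*12 = 12 - 84/(5 + O))
(A(524, h) - 1*(-430244))/637948 = (12*(-2 + 524)/(5 + 524) - 1*(-430244))/637948 = (12*522/529 + 430244)*(1/637948) = (12*(1/529)*522 + 430244)*(1/637948) = (6264/529 + 430244)*(1/637948) = (227605340/529)*(1/637948) = 56901335/84368623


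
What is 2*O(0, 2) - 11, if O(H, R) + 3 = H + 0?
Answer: -17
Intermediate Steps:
O(H, R) = -3 + H (O(H, R) = -3 + (H + 0) = -3 + H)
2*O(0, 2) - 11 = 2*(-3 + 0) - 11 = 2*(-3) - 11 = -6 - 11 = -17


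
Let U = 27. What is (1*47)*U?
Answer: 1269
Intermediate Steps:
(1*47)*U = (1*47)*27 = 47*27 = 1269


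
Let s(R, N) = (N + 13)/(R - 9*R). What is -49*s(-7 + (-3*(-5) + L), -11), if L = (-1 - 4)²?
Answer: 49/132 ≈ 0.37121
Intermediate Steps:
L = 25 (L = (-5)² = 25)
s(R, N) = -(13 + N)/(8*R) (s(R, N) = (13 + N)/((-8*R)) = (13 + N)*(-1/(8*R)) = -(13 + N)/(8*R))
-49*s(-7 + (-3*(-5) + L), -11) = -49*(-13 - 1*(-11))/(8*(-7 + (-3*(-5) + 25))) = -49*(-13 + 11)/(8*(-7 + (15 + 25))) = -49*(-2)/(8*(-7 + 40)) = -49*(-2)/(8*33) = -49*(-1/132) = 49/132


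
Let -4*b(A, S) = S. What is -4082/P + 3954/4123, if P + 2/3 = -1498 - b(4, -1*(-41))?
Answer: 272583426/73640903 ≈ 3.7015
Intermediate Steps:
b(A, S) = -S/4
P = -17861/12 (P = -2/3 + (-1498 - (-1)*(-1*(-41))/4) = -2/3 + (-1498 - (-1)*41/4) = -2/3 + (-1498 - 1*(-41/4)) = -2/3 + (-1498 + 41/4) = -2/3 - 5951/4 = -17861/12 ≈ -1488.4)
-4082/P + 3954/4123 = -4082/(-17861/12) + 3954/4123 = -4082*(-12/17861) + 3954*(1/4123) = 48984/17861 + 3954/4123 = 272583426/73640903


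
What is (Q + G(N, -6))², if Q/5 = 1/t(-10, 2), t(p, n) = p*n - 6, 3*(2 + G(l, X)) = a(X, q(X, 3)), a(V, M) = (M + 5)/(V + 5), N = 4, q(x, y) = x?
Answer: 21025/6084 ≈ 3.4558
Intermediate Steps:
a(V, M) = (5 + M)/(5 + V)
G(l, X) = -5/3 (G(l, X) = -2 + ((5 + X)/(5 + X))/3 = -2 + (⅓)*1 = -2 + ⅓ = -5/3)
t(p, n) = -6 + n*p (t(p, n) = n*p - 6 = -6 + n*p)
Q = -5/26 (Q = 5/(-6 + 2*(-10)) = 5/(-6 - 20) = 5/(-26) = 5*(-1/26) = -5/26 ≈ -0.19231)
(Q + G(N, -6))² = (-5/26 - 5/3)² = (-145/78)² = 21025/6084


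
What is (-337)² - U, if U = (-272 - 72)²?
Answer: -4767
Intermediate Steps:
U = 118336 (U = (-344)² = 118336)
(-337)² - U = (-337)² - 1*118336 = 113569 - 118336 = -4767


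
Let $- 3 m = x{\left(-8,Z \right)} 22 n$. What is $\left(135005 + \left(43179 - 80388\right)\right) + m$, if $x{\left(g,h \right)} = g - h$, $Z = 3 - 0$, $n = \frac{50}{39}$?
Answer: $\frac{11454232}{117} \approx 97899.0$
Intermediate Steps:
$n = \frac{50}{39}$ ($n = 50 \cdot \frac{1}{39} = \frac{50}{39} \approx 1.2821$)
$Z = 3$ ($Z = 3 + 0 = 3$)
$m = \frac{12100}{117}$ ($m = - \frac{\left(-8 - 3\right) 22 \cdot \frac{50}{39}}{3} = - \frac{\left(-11\right) 22 \cdot \frac{50}{39}}{3} = - \frac{\left(-242\right) \frac{50}{39}}{3} = \left(- \frac{1}{3}\right) \left(- \frac{12100}{39}\right) = \frac{12100}{117} \approx 103.42$)
$\left(135005 + \left(43179 - 80388\right)\right) + m = \left(135005 + \left(43179 - 80388\right)\right) + \frac{12100}{117} = \left(135005 - 37209\right) + \frac{12100}{117} = 97796 + \frac{12100}{117} = \frac{11454232}{117}$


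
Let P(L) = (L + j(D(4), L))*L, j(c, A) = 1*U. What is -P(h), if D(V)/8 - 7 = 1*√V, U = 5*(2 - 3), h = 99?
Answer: -9306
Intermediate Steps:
U = -5 (U = 5*(-1) = -5)
D(V) = 56 + 8*√V (D(V) = 56 + 8*(1*√V) = 56 + 8*√V)
j(c, A) = -5 (j(c, A) = 1*(-5) = -5)
P(L) = L*(-5 + L) (P(L) = (L - 5)*L = (-5 + L)*L = L*(-5 + L))
-P(h) = -99*(-5 + 99) = -99*94 = -1*9306 = -9306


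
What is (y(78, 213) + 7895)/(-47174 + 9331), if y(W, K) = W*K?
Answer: -24509/37843 ≈ -0.64765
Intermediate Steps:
y(W, K) = K*W
(y(78, 213) + 7895)/(-47174 + 9331) = (213*78 + 7895)/(-47174 + 9331) = (16614 + 7895)/(-37843) = 24509*(-1/37843) = -24509/37843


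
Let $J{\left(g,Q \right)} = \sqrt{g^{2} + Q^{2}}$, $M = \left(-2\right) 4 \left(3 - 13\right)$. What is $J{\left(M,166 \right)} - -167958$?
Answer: $167958 + 2 \sqrt{8489} \approx 1.6814 \cdot 10^{5}$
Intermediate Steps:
$M = 80$ ($M = \left(-8\right) \left(-10\right) = 80$)
$J{\left(g,Q \right)} = \sqrt{Q^{2} + g^{2}}$
$J{\left(M,166 \right)} - -167958 = \sqrt{166^{2} + 80^{2}} - -167958 = \sqrt{27556 + 6400} + 167958 = \sqrt{33956} + 167958 = 2 \sqrt{8489} + 167958 = 167958 + 2 \sqrt{8489}$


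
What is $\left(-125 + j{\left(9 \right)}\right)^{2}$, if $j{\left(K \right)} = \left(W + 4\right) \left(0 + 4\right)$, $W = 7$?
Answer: $6561$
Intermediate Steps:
$j{\left(K \right)} = 44$ ($j{\left(K \right)} = \left(7 + 4\right) \left(0 + 4\right) = 11 \cdot 4 = 44$)
$\left(-125 + j{\left(9 \right)}\right)^{2} = \left(-125 + 44\right)^{2} = \left(-81\right)^{2} = 6561$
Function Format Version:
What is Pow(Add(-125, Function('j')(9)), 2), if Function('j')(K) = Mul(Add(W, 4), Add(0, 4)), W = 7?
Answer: 6561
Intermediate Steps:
Function('j')(K) = 44 (Function('j')(K) = Mul(Add(7, 4), Add(0, 4)) = Mul(11, 4) = 44)
Pow(Add(-125, Function('j')(9)), 2) = Pow(Add(-125, 44), 2) = Pow(-81, 2) = 6561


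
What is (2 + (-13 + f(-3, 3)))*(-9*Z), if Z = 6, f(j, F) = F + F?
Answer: 270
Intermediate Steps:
f(j, F) = 2*F
(2 + (-13 + f(-3, 3)))*(-9*Z) = (2 + (-13 + 2*3))*(-9*6) = (2 + (-13 + 6))*(-54) = (2 - 7)*(-54) = -5*(-54) = 270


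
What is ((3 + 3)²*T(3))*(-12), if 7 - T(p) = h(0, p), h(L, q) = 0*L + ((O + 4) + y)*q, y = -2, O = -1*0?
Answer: -432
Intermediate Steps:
O = 0
h(L, q) = 2*q (h(L, q) = 0*L + ((0 + 4) - 2)*q = 0 + (4 - 2)*q = 0 + 2*q = 2*q)
T(p) = 7 - 2*p
((3 + 3)²*T(3))*(-12) = ((3 + 3)²*(7 - 2*3))*(-12) = (6²*(7 - 6))*(-12) = (36*1)*(-12) = 36*(-12) = -432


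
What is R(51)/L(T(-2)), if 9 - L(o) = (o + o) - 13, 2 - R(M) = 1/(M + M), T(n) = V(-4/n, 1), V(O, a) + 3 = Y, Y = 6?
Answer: 203/1632 ≈ 0.12439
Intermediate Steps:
V(O, a) = 3 (V(O, a) = -3 + 6 = 3)
T(n) = 3
R(M) = 2 - 1/(2*M) (R(M) = 2 - 1/(M + M) = 2 - 1/(2*M))
L(o) = 22 - 2*o (L(o) = 9 - ((o + o) - 13) = 9 - (2*o - 13) = 9 - (-13 + 2*o) = 9 + (13 - 2*o) = 22 - 2*o)
R(51)/L(T(-2)) = (2 - ½/51)/(22 - 2*3) = (2 - ½*1/51)/(22 - 6) = (2 - 1/102)/16 = (203/102)*(1/16) = 203/1632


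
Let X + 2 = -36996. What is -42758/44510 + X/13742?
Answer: -558590354/152914105 ≈ -3.6530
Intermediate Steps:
X = -36998 (X = -2 - 36996 = -36998)
-42758/44510 + X/13742 = -42758/44510 - 36998/13742 = -42758*1/44510 - 36998*1/13742 = -21379/22255 - 18499/6871 = -558590354/152914105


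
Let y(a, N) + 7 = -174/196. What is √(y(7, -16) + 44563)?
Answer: √8732802/14 ≈ 211.08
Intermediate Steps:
y(a, N) = -773/98 (y(a, N) = -7 - 174/196 = -7 - 174*1/196 = -7 - 87/98 = -773/98)
√(y(7, -16) + 44563) = √(-773/98 + 44563) = √(4366401/98) = √8732802/14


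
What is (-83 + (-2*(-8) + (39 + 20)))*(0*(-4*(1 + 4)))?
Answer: 0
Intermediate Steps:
(-83 + (-2*(-8) + (39 + 20)))*(0*(-4*(1 + 4))) = (-83 + (16 + 59))*(0*(-4*5)) = (-83 + 75)*(0*(-20)) = -8*0 = 0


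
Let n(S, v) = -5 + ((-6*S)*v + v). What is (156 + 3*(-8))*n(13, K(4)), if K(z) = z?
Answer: -41316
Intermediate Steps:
n(S, v) = -5 + v - 6*S*v (n(S, v) = -5 + (-6*S*v + v) = -5 + (v - 6*S*v) = -5 + v - 6*S*v)
(156 + 3*(-8))*n(13, K(4)) = (156 + 3*(-8))*(-5 + 4 - 6*13*4) = (156 - 24)*(-5 + 4 - 312) = 132*(-313) = -41316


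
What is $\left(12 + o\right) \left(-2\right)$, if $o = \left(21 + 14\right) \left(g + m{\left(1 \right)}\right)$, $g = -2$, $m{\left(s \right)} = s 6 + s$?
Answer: $-374$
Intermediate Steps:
$m{\left(s \right)} = 7 s$ ($m{\left(s \right)} = 6 s + s = 7 s$)
$o = 175$ ($o = \left(21 + 14\right) \left(-2 + 7 \cdot 1\right) = 35 \left(-2 + 7\right) = 35 \cdot 5 = 175$)
$\left(12 + o\right) \left(-2\right) = \left(12 + 175\right) \left(-2\right) = 187 \left(-2\right) = -374$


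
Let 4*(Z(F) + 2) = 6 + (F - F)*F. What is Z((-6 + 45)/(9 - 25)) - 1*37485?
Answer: -74971/2 ≈ -37486.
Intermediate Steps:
Z(F) = -½ (Z(F) = -2 + (6 + (F - F)*F)/4 = -2 + (6 + 0*F)/4 = -2 + (6 + 0)/4 = -2 + (¼)*6 = -2 + 3/2 = -½)
Z((-6 + 45)/(9 - 25)) - 1*37485 = -½ - 1*37485 = -½ - 37485 = -74971/2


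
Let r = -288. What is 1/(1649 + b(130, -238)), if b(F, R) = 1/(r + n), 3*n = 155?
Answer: 709/1169138 ≈ 0.00060643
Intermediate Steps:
n = 155/3 (n = (⅓)*155 = 155/3 ≈ 51.667)
b(F, R) = -3/709 (b(F, R) = 1/(-288 + 155/3) = 1/(-709/3) = -3/709)
1/(1649 + b(130, -238)) = 1/(1649 - 3/709) = 1/(1169138/709) = 709/1169138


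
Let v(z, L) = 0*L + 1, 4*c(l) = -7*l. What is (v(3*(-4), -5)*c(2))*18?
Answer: -63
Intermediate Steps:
c(l) = -7*l/4 (c(l) = (-7*l)/4 = -7*l/4)
v(z, L) = 1 (v(z, L) = 0 + 1 = 1)
(v(3*(-4), -5)*c(2))*18 = (1*(-7/4*2))*18 = (1*(-7/2))*18 = -7/2*18 = -63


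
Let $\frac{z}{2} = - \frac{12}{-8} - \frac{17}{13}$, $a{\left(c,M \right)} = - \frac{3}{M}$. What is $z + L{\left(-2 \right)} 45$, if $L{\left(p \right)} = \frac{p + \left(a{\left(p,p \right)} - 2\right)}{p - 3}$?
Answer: $\frac{595}{26} \approx 22.885$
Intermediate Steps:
$L{\left(p \right)} = \frac{-2 + p - \frac{3}{p}}{-3 + p}$ ($L{\left(p \right)} = \frac{p - \left(2 + \frac{3}{p}\right)}{p - 3} = \frac{p - \left(2 + \frac{3}{p}\right)}{-3 + p} = \frac{-2 + p - \frac{3}{p}}{-3 + p}$)
$z = \frac{5}{13}$ ($z = 2 \left(- \frac{12}{-8} - \frac{17}{13}\right) = 2 \left(\left(-12\right) \left(- \frac{1}{8}\right) - \frac{17}{13}\right) = 2 \left(\frac{3}{2} - \frac{17}{13}\right) = 2 \cdot \frac{5}{26} = \frac{5}{13} \approx 0.38462$)
$z + L{\left(-2 \right)} 45 = \frac{5}{13} + \frac{1 - 2}{-2} \cdot 45 = \frac{5}{13} + \left(- \frac{1}{2}\right) \left(-1\right) 45 = \frac{5}{13} + \frac{1}{2} \cdot 45 = \frac{5}{13} + \frac{45}{2} = \frac{595}{26}$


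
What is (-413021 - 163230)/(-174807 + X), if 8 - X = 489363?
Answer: 576251/664162 ≈ 0.86764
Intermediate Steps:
X = -489355 (X = 8 - 1*489363 = 8 - 489363 = -489355)
(-413021 - 163230)/(-174807 + X) = (-413021 - 163230)/(-174807 - 489355) = -576251/(-664162) = -576251*(-1/664162) = 576251/664162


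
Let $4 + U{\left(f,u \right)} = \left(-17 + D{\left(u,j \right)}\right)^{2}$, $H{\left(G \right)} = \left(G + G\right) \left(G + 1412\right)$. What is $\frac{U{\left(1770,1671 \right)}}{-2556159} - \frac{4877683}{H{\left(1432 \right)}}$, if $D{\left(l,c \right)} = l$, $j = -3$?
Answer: $- \frac{11583699484463}{6940155728448} \approx -1.6691$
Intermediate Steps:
$H{\left(G \right)} = 2 G \left(1412 + G\right)$
$U{\left(f,u \right)} = -4 + \left(-17 + u\right)^{2}$
$\frac{U{\left(1770,1671 \right)}}{-2556159} - \frac{4877683}{H{\left(1432 \right)}} = \frac{-4 + \left(-17 + 1671\right)^{2}}{-2556159} - \frac{4877683}{2 \cdot 1432 \left(1412 + 1432\right)} = \left(-4 + 1654^{2}\right) \left(- \frac{1}{2556159}\right) - \frac{4877683}{2 \cdot 1432 \cdot 2844} = \left(-4 + 2735716\right) \left(- \frac{1}{2556159}\right) - \frac{4877683}{8145216} = 2735712 \left(- \frac{1}{2556159}\right) - \frac{4877683}{8145216} = - \frac{911904}{852053} - \frac{4877683}{8145216} = - \frac{11583699484463}{6940155728448}$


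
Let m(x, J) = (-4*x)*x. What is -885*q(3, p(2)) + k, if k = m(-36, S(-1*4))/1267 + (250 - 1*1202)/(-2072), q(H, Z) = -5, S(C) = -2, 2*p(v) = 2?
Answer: 207269306/46879 ≈ 4421.4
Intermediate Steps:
p(v) = 1 (p(v) = (1/2)*2 = 1)
m(x, J) = -4*x**2
k = -170269/46879 (k = -4*(-36)**2/1267 + (250 - 1*1202)/(-2072) = -4*1296*(1/1267) + (250 - 1202)*(-1/2072) = -5184*1/1267 - 952*(-1/2072) = -5184/1267 + 17/37 = -170269/46879 ≈ -3.6321)
-885*q(3, p(2)) + k = -885*(-5) - 170269/46879 = 4425 - 170269/46879 = 207269306/46879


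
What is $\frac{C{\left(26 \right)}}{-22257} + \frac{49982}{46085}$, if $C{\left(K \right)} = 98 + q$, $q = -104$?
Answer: $\frac{370908628}{341904615} \approx 1.0848$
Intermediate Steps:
$C{\left(K \right)} = -6$ ($C{\left(K \right)} = 98 - 104 = -6$)
$\frac{C{\left(26 \right)}}{-22257} + \frac{49982}{46085} = - \frac{6}{-22257} + \frac{49982}{46085} = \left(-6\right) \left(- \frac{1}{22257}\right) + 49982 \cdot \frac{1}{46085} = \frac{2}{7419} + \frac{49982}{46085} = \frac{370908628}{341904615}$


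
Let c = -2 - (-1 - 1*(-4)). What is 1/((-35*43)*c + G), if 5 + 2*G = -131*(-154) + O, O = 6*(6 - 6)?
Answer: 2/35219 ≈ 5.6788e-5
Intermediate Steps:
O = 0 (O = 6*0 = 0)
c = -5 (c = -2 - (-1 + 4) = -2 - 1*3 = -2 - 3 = -5)
G = 20169/2 (G = -5/2 + (-131*(-154) + 0)/2 = -5/2 + (20174 + 0)/2 = -5/2 + (½)*20174 = -5/2 + 10087 = 20169/2 ≈ 10085.)
1/((-35*43)*c + G) = 1/(-35*43*(-5) + 20169/2) = 1/(-1505*(-5) + 20169/2) = 1/(7525 + 20169/2) = 1/(35219/2) = 2/35219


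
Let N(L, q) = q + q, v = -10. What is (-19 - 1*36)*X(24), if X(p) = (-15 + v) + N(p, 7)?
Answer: 605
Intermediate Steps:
N(L, q) = 2*q
X(p) = -11 (X(p) = (-15 - 10) + 2*7 = -25 + 14 = -11)
(-19 - 1*36)*X(24) = (-19 - 1*36)*(-11) = (-19 - 36)*(-11) = -55*(-11) = 605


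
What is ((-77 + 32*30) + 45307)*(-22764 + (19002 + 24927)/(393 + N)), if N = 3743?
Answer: -2173423682625/2068 ≈ -1.0510e+9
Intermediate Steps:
((-77 + 32*30) + 45307)*(-22764 + (19002 + 24927)/(393 + N)) = ((-77 + 32*30) + 45307)*(-22764 + (19002 + 24927)/(393 + 3743)) = ((-77 + 960) + 45307)*(-22764 + 43929/4136) = (883 + 45307)*(-22764 + 43929*(1/4136)) = 46190*(-22764 + 43929/4136) = 46190*(-94107975/4136) = -2173423682625/2068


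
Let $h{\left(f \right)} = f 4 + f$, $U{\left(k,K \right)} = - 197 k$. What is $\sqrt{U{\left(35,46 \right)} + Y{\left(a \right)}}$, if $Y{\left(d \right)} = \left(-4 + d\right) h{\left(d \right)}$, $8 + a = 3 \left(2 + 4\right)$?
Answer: $i \sqrt{6595} \approx 81.21 i$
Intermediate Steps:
$h{\left(f \right)} = 5 f$ ($h{\left(f \right)} = 4 f + f = 5 f$)
$a = 10$ ($a = -8 + 3 \left(2 + 4\right) = -8 + 3 \cdot 6 = -8 + 18 = 10$)
$Y{\left(d \right)} = 5 d \left(-4 + d\right)$ ($Y{\left(d \right)} = \left(-4 + d\right) 5 d = 5 d \left(-4 + d\right)$)
$\sqrt{U{\left(35,46 \right)} + Y{\left(a \right)}} = \sqrt{\left(-197\right) 35 + 5 \cdot 10 \left(-4 + 10\right)} = \sqrt{-6895 + 5 \cdot 10 \cdot 6} = \sqrt{-6895 + 300} = \sqrt{-6595} = i \sqrt{6595}$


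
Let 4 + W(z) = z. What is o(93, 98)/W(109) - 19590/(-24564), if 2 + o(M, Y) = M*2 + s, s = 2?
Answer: 368103/143290 ≈ 2.5689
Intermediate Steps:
W(z) = -4 + z
o(M, Y) = 2*M (o(M, Y) = -2 + (M*2 + 2) = -2 + (2*M + 2) = -2 + (2 + 2*M) = 2*M)
o(93, 98)/W(109) - 19590/(-24564) = (2*93)/(-4 + 109) - 19590/(-24564) = 186/105 - 19590*(-1/24564) = 186*(1/105) + 3265/4094 = 62/35 + 3265/4094 = 368103/143290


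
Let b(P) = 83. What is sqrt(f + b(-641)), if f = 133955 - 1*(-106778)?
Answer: 4*sqrt(15051) ≈ 490.73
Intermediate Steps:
f = 240733 (f = 133955 + 106778 = 240733)
sqrt(f + b(-641)) = sqrt(240733 + 83) = sqrt(240816) = 4*sqrt(15051)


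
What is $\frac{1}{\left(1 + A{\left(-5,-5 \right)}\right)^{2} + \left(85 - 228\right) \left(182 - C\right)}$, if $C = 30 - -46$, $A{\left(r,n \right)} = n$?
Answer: $- \frac{1}{15142} \approx -6.6041 \cdot 10^{-5}$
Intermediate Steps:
$C = 76$ ($C = 30 + 46 = 76$)
$\frac{1}{\left(1 + A{\left(-5,-5 \right)}\right)^{2} + \left(85 - 228\right) \left(182 - C\right)} = \frac{1}{\left(1 - 5\right)^{2} + \left(85 - 228\right) \left(182 - 76\right)} = \frac{1}{\left(-4\right)^{2} - 143 \left(182 - 76\right)} = \frac{1}{16 - 15158} = \frac{1}{-15142} = - \frac{1}{15142}$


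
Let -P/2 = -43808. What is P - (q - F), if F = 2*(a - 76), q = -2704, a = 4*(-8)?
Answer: 90104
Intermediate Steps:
a = -32
P = 87616 (P = -2*(-43808) = 87616)
F = -216 (F = 2*(-32 - 76) = 2*(-108) = -216)
P - (q - F) = 87616 - (-2704 - 1*(-216)) = 87616 - (-2704 + 216) = 87616 - 1*(-2488) = 87616 + 2488 = 90104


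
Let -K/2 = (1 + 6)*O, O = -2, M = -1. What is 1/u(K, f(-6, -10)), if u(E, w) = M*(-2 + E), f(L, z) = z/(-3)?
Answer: -1/26 ≈ -0.038462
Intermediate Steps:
f(L, z) = -z/3 (f(L, z) = z*(-1/3) = -z/3)
K = 28 (K = -2*(1 + 6)*(-2) = -14*(-2) = -2*(-14) = 28)
u(E, w) = 2 - E (u(E, w) = -(-2 + E) = 2 - E)
1/u(K, f(-6, -10)) = 1/(2 - 1*28) = 1/(2 - 28) = 1/(-26) = -1/26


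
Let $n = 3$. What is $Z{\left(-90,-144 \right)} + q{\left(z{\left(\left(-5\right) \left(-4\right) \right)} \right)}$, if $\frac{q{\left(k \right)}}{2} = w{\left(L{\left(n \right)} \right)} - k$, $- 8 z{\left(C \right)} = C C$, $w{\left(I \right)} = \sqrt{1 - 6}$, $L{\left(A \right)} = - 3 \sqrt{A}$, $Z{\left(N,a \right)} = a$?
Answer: $-44 + 2 i \sqrt{5} \approx -44.0 + 4.4721 i$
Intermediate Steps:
$w{\left(I \right)} = i \sqrt{5}$ ($w{\left(I \right)} = \sqrt{-5} = i \sqrt{5}$)
$z{\left(C \right)} = - \frac{C^{2}}{8}$ ($z{\left(C \right)} = - \frac{C C}{8} = - \frac{C^{2}}{8}$)
$q{\left(k \right)} = - 2 k + 2 i \sqrt{5}$ ($q{\left(k \right)} = 2 \left(i \sqrt{5} - k\right) = 2 \left(- k + i \sqrt{5}\right) = - 2 k + 2 i \sqrt{5}$)
$Z{\left(-90,-144 \right)} + q{\left(z{\left(\left(-5\right) \left(-4\right) \right)} \right)} = -144 - \left(- 2 i \sqrt{5} + 2 \left(- \frac{1}{8}\right) \left(\left(-5\right) \left(-4\right)\right)^{2}\right) = -144 - \left(- 2 i \sqrt{5} + 2 \left(- \frac{1}{8}\right) 20^{2}\right) = -144 - \left(- 2 i \sqrt{5} + 2 \left(- \frac{1}{8}\right) 400\right) = -144 + \left(\left(-2\right) \left(-50\right) + 2 i \sqrt{5}\right) = -144 + \left(100 + 2 i \sqrt{5}\right) = -44 + 2 i \sqrt{5}$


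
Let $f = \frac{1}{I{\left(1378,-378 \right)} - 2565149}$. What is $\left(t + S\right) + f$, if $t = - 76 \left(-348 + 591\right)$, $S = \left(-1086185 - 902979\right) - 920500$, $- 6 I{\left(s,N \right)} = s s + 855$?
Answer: $- \frac{50629255787562}{17290633} \approx -2.9281 \cdot 10^{6}$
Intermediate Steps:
$I{\left(s,N \right)} = - \frac{285}{2} - \frac{s^{2}}{6}$ ($I{\left(s,N \right)} = - \frac{s s + 855}{6} = - \frac{s^{2} + 855}{6} = - \frac{855 + s^{2}}{6} = - \frac{285}{2} - \frac{s^{2}}{6}$)
$S = -2909664$ ($S = -1989164 - 920500 = -2909664$)
$f = - \frac{6}{17290633}$ ($f = \frac{1}{\left(- \frac{285}{2} - \frac{1378^{2}}{6}\right) - 2565149} = \frac{1}{\left(- \frac{285}{2} - \frac{949442}{3}\right) - 2565149} = \frac{1}{- \frac{1899739}{6} - 2565149} = \frac{1}{- \frac{17290633}{6}} = - \frac{6}{17290633} \approx -3.4701 \cdot 10^{-7}$)
$t = -18468$ ($t = \left(-76\right) 243 = -18468$)
$\left(t + S\right) + f = \left(-18468 - 2909664\right) - \frac{6}{17290633} = -2928132 - \frac{6}{17290633} = - \frac{50629255787562}{17290633}$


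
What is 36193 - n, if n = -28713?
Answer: 64906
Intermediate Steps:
36193 - n = 36193 - 1*(-28713) = 36193 + 28713 = 64906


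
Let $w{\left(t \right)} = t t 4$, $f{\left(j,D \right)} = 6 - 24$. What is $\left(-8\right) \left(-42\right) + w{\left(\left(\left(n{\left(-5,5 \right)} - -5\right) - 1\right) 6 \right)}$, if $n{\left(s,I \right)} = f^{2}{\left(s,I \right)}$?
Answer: $15492432$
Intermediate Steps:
$f{\left(j,D \right)} = -18$ ($f{\left(j,D \right)} = 6 - 24 = -18$)
$n{\left(s,I \right)} = 324$ ($n{\left(s,I \right)} = \left(-18\right)^{2} = 324$)
$w{\left(t \right)} = 4 t^{2}$ ($w{\left(t \right)} = t^{2} \cdot 4 = 4 t^{2}$)
$\left(-8\right) \left(-42\right) + w{\left(\left(\left(n{\left(-5,5 \right)} - -5\right) - 1\right) 6 \right)} = \left(-8\right) \left(-42\right) + 4 \left(\left(\left(324 - -5\right) - 1\right) 6\right)^{2} = 336 + 4 \left(\left(\left(324 + 5\right) - 1\right) 6\right)^{2} = 336 + 4 \left(\left(329 - 1\right) 6\right)^{2} = 336 + 4 \left(328 \cdot 6\right)^{2} = 336 + 4 \cdot 1968^{2} = 336 + 4 \cdot 3873024 = 336 + 15492096 = 15492432$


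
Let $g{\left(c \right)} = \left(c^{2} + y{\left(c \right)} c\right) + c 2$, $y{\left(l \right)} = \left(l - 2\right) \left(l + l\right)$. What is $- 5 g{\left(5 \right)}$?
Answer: $-925$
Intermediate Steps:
$y{\left(l \right)} = 2 l \left(-2 + l\right)$ ($y{\left(l \right)} = \left(-2 + l\right) 2 l = 2 l \left(-2 + l\right)$)
$g{\left(c \right)} = c^{2} + 2 c + 2 c^{2} \left(-2 + c\right)$ ($g{\left(c \right)} = \left(c^{2} + 2 c \left(-2 + c\right) c\right) + c 2 = \left(c^{2} + 2 c^{2} \left(-2 + c\right)\right) + 2 c = c^{2} + 2 c + 2 c^{2} \left(-2 + c\right)$)
$- 5 g{\left(5 \right)} = - 5 \cdot 5 \left(2 + 5 + 2 \cdot 5 \left(-2 + 5\right)\right) = - 5 \cdot 5 \left(2 + 5 + 2 \cdot 5 \cdot 3\right) = - 5 \cdot 5 \left(2 + 5 + 30\right) = - 5 \cdot 5 \cdot 37 = \left(-5\right) 185 = -925$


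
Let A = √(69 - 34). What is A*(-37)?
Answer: -37*√35 ≈ -218.90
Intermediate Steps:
A = √35 ≈ 5.9161
A*(-37) = √35*(-37) = -37*√35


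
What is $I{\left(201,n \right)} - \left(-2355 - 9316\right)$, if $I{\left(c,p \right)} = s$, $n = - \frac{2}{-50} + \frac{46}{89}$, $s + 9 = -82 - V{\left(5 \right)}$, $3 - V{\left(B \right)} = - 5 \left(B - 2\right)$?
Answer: $11562$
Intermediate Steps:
$V{\left(B \right)} = -7 + 5 B$ ($V{\left(B \right)} = 3 - - 5 \left(B - 2\right) = 3 - - 5 \left(-2 + B\right) = 3 - \left(10 - 5 B\right) = 3 + \left(-10 + 5 B\right) = -7 + 5 B$)
$s = -109$ ($s = -9 - \left(75 + 25\right) = -9 - 100 = -109$)
$n = \frac{1239}{2225}$ ($n = \left(-2\right) \left(- \frac{1}{50}\right) + 46 \cdot \frac{1}{89} = \frac{1}{25} + \frac{46}{89} = \frac{1239}{2225} \approx 0.55685$)
$I{\left(c,p \right)} = -109$
$I{\left(201,n \right)} - \left(-2355 - 9316\right) = -109 - \left(-2355 - 9316\right) = -109 - -11671 = -109 + 11671 = 11562$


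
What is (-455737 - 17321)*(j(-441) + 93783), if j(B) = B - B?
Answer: -44364798414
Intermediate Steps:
j(B) = 0
(-455737 - 17321)*(j(-441) + 93783) = (-455737 - 17321)*(0 + 93783) = -473058*93783 = -44364798414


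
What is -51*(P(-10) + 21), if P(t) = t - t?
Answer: -1071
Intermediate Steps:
P(t) = 0
-51*(P(-10) + 21) = -51*(0 + 21) = -51*21 = -1071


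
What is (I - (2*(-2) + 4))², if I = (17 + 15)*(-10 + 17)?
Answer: 50176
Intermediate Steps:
I = 224 (I = 32*7 = 224)
(I - (2*(-2) + 4))² = (224 - (2*(-2) + 4))² = (224 - (-4 + 4))² = (224 - 1*0)² = (224 + 0)² = 224² = 50176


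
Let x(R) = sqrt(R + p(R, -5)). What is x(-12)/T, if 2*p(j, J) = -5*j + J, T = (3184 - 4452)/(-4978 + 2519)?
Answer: 2459*sqrt(62)/2536 ≈ 7.6349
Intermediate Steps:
T = 1268/2459 (T = -1268/(-2459) = -1268*(-1/2459) = 1268/2459 ≈ 0.51566)
p(j, J) = J/2 - 5*j/2 (p(j, J) = (-5*j + J)/2 = (J - 5*j)/2 = J/2 - 5*j/2)
x(R) = sqrt(-5/2 - 3*R/2) (x(R) = sqrt(R + ((1/2)*(-5) - 5*R/2)) = sqrt(R + (-5/2 - 5*R/2)) = sqrt(-5/2 - 3*R/2))
x(-12)/T = (sqrt(-10 - 6*(-12))/2)/(1268/2459) = (sqrt(-10 + 72)/2)*(2459/1268) = (sqrt(62)/2)*(2459/1268) = 2459*sqrt(62)/2536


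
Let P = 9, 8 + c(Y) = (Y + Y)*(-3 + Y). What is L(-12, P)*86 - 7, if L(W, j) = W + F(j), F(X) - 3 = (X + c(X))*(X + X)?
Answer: 167951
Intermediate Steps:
c(Y) = -8 + 2*Y*(-3 + Y) (c(Y) = -8 + (Y + Y)*(-3 + Y) = -8 + (2*Y)*(-3 + Y) = -8 + 2*Y*(-3 + Y))
F(X) = 3 + 2*X*(-8 - 5*X + 2*X**2) (F(X) = 3 + (X + (-8 - 6*X + 2*X**2))*(X + X) = 3 + (-8 - 5*X + 2*X**2)*(2*X) = 3 + 2*X*(-8 - 5*X + 2*X**2))
L(W, j) = 3 + W - 16*j - 10*j**2 + 4*j**3 (L(W, j) = W + (3 - 16*j - 10*j**2 + 4*j**3) = 3 + W - 16*j - 10*j**2 + 4*j**3)
L(-12, P)*86 - 7 = (3 - 12 - 16*9 - 10*9**2 + 4*9**3)*86 - 7 = (3 - 12 - 144 - 10*81 + 4*729)*86 - 7 = (3 - 12 - 144 - 810 + 2916)*86 - 7 = 1953*86 - 7 = 167958 - 7 = 167951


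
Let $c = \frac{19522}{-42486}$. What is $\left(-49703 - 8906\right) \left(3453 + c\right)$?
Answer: $- \frac{4298519915662}{21243} \approx -2.0235 \cdot 10^{8}$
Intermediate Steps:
$c = - \frac{9761}{21243}$ ($c = 19522 \left(- \frac{1}{42486}\right) = - \frac{9761}{21243} \approx -0.45949$)
$\left(-49703 - 8906\right) \left(3453 + c\right) = \left(-49703 - 8906\right) \left(3453 - \frac{9761}{21243}\right) = \left(-58609\right) \frac{73342318}{21243} = - \frac{4298519915662}{21243}$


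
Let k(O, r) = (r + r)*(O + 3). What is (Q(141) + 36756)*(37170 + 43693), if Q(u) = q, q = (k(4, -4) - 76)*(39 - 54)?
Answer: 3132309168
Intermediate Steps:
k(O, r) = 2*r*(3 + O) (k(O, r) = (2*r)*(3 + O) = 2*r*(3 + O))
q = 1980 (q = (2*(-4)*(3 + 4) - 76)*(39 - 54) = (2*(-4)*7 - 76)*(-15) = (-56 - 76)*(-15) = -132*(-15) = 1980)
Q(u) = 1980
(Q(141) + 36756)*(37170 + 43693) = (1980 + 36756)*(37170 + 43693) = 38736*80863 = 3132309168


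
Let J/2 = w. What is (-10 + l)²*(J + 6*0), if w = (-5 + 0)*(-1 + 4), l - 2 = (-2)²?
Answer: -480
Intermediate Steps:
l = 6 (l = 2 + (-2)² = 2 + 4 = 6)
w = -15 (w = -5*3 = -15)
J = -30 (J = 2*(-15) = -30)
(-10 + l)²*(J + 6*0) = (-10 + 6)²*(-30 + 6*0) = (-4)²*(-30 + 0) = 16*(-30) = -480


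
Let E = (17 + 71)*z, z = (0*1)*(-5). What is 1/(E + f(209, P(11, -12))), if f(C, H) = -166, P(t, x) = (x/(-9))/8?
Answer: -1/166 ≈ -0.0060241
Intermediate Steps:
z = 0 (z = 0*(-5) = 0)
P(t, x) = -x/72 (P(t, x) = (x*(-1/9))*(1/8) = -x/9*(1/8) = -x/72)
E = 0 (E = (17 + 71)*0 = 88*0 = 0)
1/(E + f(209, P(11, -12))) = 1/(0 - 166) = 1/(-166) = -1/166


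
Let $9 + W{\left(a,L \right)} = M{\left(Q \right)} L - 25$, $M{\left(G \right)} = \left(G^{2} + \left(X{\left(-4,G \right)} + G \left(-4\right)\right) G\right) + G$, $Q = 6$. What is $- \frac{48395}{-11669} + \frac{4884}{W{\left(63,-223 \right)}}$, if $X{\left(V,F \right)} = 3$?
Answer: $\frac{480940553}{109093481} \approx 4.4085$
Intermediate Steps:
$M{\left(G \right)} = G + G^{2} + G \left(3 - 4 G\right)$ ($M{\left(G \right)} = \left(G^{2} + \left(3 + G \left(-4\right)\right) G\right) + G = \left(G^{2} + \left(3 - 4 G\right) G\right) + G = \left(G^{2} + G \left(3 - 4 G\right)\right) + G = G + G^{2} + G \left(3 - 4 G\right)$)
$W{\left(a,L \right)} = -34 - 84 L$ ($W{\left(a,L \right)} = -9 + \left(6 \left(4 - 18\right) L - 25\right) = -9 + \left(6 \left(-14\right) L - 25\right) = -9 - \left(25 + 84 L\right) = -34 - 84 L$)
$- \frac{48395}{-11669} + \frac{4884}{W{\left(63,-223 \right)}} = - \frac{48395}{-11669} + \frac{4884}{-34 - -18732} = \left(-48395\right) \left(- \frac{1}{11669}\right) + \frac{4884}{-34 + 18732} = \frac{48395}{11669} + \frac{4884}{18698} = \frac{48395}{11669} + 4884 \cdot \frac{1}{18698} = \frac{48395}{11669} + \frac{2442}{9349} = \frac{480940553}{109093481}$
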